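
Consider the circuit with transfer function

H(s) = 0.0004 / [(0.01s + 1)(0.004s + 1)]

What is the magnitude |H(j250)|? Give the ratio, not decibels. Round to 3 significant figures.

At ω = 250 rad/s:
pole (1 + j250·0.01) = 1 + j2.5 → |·| ≈ 2.6926, ∠ ≈ 68.20°
pole (1 + j250·0.004) = 1 + j1 → |·| ≈ 1.4142, ∠ ≈ 45.00°
|H| = 0.0004 · 1 / (2.6926 · 1.4142) ≈ 0.00010505

0.000105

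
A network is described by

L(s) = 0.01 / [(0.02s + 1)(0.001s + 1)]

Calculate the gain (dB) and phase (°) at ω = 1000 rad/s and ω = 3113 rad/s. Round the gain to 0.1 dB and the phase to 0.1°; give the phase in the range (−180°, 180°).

At ω = 1000 rad/s:
pole (1 + j1000·0.02) = 1 + j20 → |·| ≈ 20.025, ∠ ≈ 87.14°
pole (1 + j1000·0.001) = 1 + j1 → |·| ≈ 1.4142, ∠ ≈ 45.00°
|L| = 0.01 · 1 / (20.025 · 1.4142) ≈ 0.00035312
Gain = 20 log₁₀(0.00035312) ≈ -69.04 dB
∠L = (0°) − (87.14° + 45.00°) = -132.14°

At ω = 3113 rad/s:
pole (1 + j3113·0.02) = 1 + j62.26 → |·| ≈ 62.268, ∠ ≈ 89.08°
pole (1 + j3113·0.001) = 1 + j3.113 → |·| ≈ 3.2697, ∠ ≈ 72.19°
|L| = 0.01 · 1 / (62.268 · 3.2697) ≈ 4.9116e-05
Gain = 20 log₁₀(4.9116e-05) ≈ -86.18 dB
∠L = (0°) − (89.08° + 72.19°) = -161.27°

ω = 1000: -69.0 dB, -132.1°; ω = 3113: -86.2 dB, -161.3°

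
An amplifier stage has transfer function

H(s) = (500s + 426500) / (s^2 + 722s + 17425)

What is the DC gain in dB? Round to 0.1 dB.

27.8 dB

H(0) = 426500 / 17425 ≈ 24.476
20 log₁₀(24.476) ≈ 27.77 dB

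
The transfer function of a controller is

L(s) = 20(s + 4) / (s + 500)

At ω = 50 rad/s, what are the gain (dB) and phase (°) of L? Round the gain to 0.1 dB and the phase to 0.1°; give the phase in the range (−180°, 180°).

6.0 dB, 79.7°

At s = jω = j50:
zero (s+4): 4 + j50 → |·| = √(4²+50²) = √2516 ≈ 50.16, ∠ = arctan(50/4) ≈ 85.43°
pole (s+500): 500 + j50 → |·| = √(500²+50²) = √252500 ≈ 502.49, ∠ = arctan(50/500) ≈ 5.71°
|L| = 20 · 50.16 / 502.49 ≈ 1.9965
Gain = 20 log₁₀(1.9965) ≈ 6.01 dB
∠L = 85.43° − 5.71° = 79.72°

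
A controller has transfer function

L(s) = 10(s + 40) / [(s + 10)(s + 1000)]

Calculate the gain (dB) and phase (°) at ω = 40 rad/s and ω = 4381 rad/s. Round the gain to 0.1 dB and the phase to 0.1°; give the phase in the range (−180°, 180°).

At s = jω = j40:
zero (s+40): 40 + j40 → |·| = √(40²+40²) = √3200 ≈ 56.569, ∠ = arctan(40/40) ≈ 45.00°
pole (s+10): 10 + j40 → |·| = √(10²+40²) = √1700 ≈ 41.231, ∠ = arctan(40/10) ≈ 75.96°
pole (s+1000): 1000 + j40 → |·| = √(1000²+40²) = √1001600 ≈ 1000.8, ∠ = arctan(40/1000) ≈ 2.29°
|L| = 10 · 56.569 / 41264 ≈ 0.013709
Gain = 20 log₁₀(0.013709) ≈ -37.26 dB
∠L = 45.00° − 78.25° = -33.25°

At s = jω = j4381:
zero (s+40): 40 + j4381 → |·| = √(40²+4381²) = √19194761 ≈ 4381.2, ∠ = arctan(4381/40) ≈ 89.48°
pole (s+10): 10 + j4381 → |·| = √(10²+4381²) = √19193261 ≈ 4381, ∠ = arctan(4381/10) ≈ 89.87°
pole (s+1000): 1000 + j4381 → |·| = √(1000²+4381²) = √20193161 ≈ 4493.7, ∠ = arctan(4381/1000) ≈ 77.14°
|L| = 10 · 4381.2 / 1.9687e+07 ≈ 0.0022254
Gain = 20 log₁₀(0.0022254) ≈ -53.05 dB
∠L = 89.48° − 167.01° = -77.53°

ω = 40: -37.3 dB, -33.3°; ω = 4381: -53.1 dB, -77.5°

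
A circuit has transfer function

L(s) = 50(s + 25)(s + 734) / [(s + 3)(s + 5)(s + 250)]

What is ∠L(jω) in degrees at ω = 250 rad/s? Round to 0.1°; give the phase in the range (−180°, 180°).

At s = jω = j250:
zero (s+25): 25 + j250 → |·| = √(25²+250²) = √63125 ≈ 251.25, ∠ = arctan(250/25) ≈ 84.29°
zero (s+734): 734 + j250 → |·| = √(734²+250²) = √601256 ≈ 775.41, ∠ = arctan(250/734) ≈ 18.81°
pole (s+3): 3 + j250 → |·| = √(3²+250²) = √62509 ≈ 250.02, ∠ = arctan(250/3) ≈ 89.31°
pole (s+5): 5 + j250 → |·| = √(5²+250²) = √62525 ≈ 250.05, ∠ = arctan(250/5) ≈ 88.85°
pole (s+250): 250 + j250 → |·| = √(250²+250²) = √125000 ≈ 353.55, ∠ = arctan(250/250) ≈ 45.00°
∠L = 103.10° − 223.16° = -120.06°

-120.1°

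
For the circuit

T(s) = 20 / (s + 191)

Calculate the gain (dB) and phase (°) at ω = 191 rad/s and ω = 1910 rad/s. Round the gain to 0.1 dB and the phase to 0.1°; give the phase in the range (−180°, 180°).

ω = 191: -22.6 dB, -45.0°; ω = 1910: -39.6 dB, -84.3°

Substitute s = j191:
Numerator: 20 = 20 + j0
Denominator: (j191) + 191 = 191 + j191
|N| = √(20² + 0²) ≈ 20, ∠N ≈ 0.00°
|D| = √(191² + 191²) ≈ 270.11, ∠D ≈ 45.00°
|T| = 20 / 270.11 ≈ 0.074044
Gain = 20 log₁₀(0.074044) ≈ -22.61 dB
∠T = 0.00° − 45.00° = -45.00°

Substitute s = j1910:
Numerator: 20 = 20 + j0
Denominator: (j1910) + 191 = 191 + j1910
|N| = √(20² + 0²) ≈ 20, ∠N ≈ 0.00°
|D| = √(191² + 1910²) ≈ 1919.5, ∠D ≈ 84.29°
|T| = 20 / 1919.5 ≈ 0.010419
Gain = 20 log₁₀(0.010419) ≈ -39.64 dB
∠T = 0.00° − 84.29° = -84.29°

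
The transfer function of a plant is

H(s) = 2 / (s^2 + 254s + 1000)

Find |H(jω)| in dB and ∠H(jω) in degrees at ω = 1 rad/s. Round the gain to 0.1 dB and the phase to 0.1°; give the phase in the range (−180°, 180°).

Substitute s = j1:
Numerator: 2 = 2 + j0
Denominator: (j1)^2 + 254(j1) + 1000 = 999 + j254
|N| = √(2² + 0²) ≈ 2, ∠N ≈ 0.00°
|D| = √(999² + 254²) ≈ 1030.8, ∠D ≈ 14.27°
|H| = 2 / 1030.8 ≈ 0.0019402
Gain = 20 log₁₀(0.0019402) ≈ -54.24 dB
∠H = 0.00° − 14.27° = -14.27°

-54.2 dB, -14.3°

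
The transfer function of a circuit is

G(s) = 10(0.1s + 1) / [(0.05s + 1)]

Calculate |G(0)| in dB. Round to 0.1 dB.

G(0) = 10 · 1 / 1 = 10
20 log₁₀(10) ≈ 20.00 dB

20.0 dB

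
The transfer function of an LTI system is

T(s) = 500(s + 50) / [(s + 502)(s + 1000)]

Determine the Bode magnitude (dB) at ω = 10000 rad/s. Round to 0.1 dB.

At s = jω = j10000:
zero (s+50): 50 + j10000 → |·| = √(50²+10000²) = √100002500 ≈ 10000, ∠ = arctan(10000/50) ≈ 89.71°
pole (s+502): 502 + j10000 → |·| = √(502²+10000²) = √100252004 ≈ 10013, ∠ = arctan(10000/502) ≈ 87.13°
pole (s+1000): 1000 + j10000 → |·| = √(1000²+10000²) = √101000000 ≈ 10050, ∠ = arctan(10000/1000) ≈ 84.29°
|T| = 500 · 10000 / 1.0063e+08 ≈ 0.049687
Gain = 20 log₁₀(0.049687) ≈ -26.08 dB

-26.1 dB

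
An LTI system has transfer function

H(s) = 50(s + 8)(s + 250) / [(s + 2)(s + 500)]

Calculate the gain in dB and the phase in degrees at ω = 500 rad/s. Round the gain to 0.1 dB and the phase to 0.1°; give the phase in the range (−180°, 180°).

31.9 dB, 17.7°

At s = jω = j500:
zero (s+8): 8 + j500 → |·| = √(8²+500²) = √250064 ≈ 500.06, ∠ = arctan(500/8) ≈ 89.08°
zero (s+250): 250 + j500 → |·| = √(250²+500²) = √312500 ≈ 559.02, ∠ = arctan(500/250) ≈ 63.43°
pole (s+2): 2 + j500 → |·| = √(2²+500²) = √250004 ≈ 500, ∠ = arctan(500/2) ≈ 89.77°
pole (s+500): 500 + j500 → |·| = √(500²+500²) = √500000 ≈ 707.11, ∠ = arctan(500/500) ≈ 45.00°
|H| = 50 · 2.7954e+05 / 3.5356e+05 ≈ 39.532
Gain = 20 log₁₀(39.532) ≈ 31.94 dB
∠H = 152.51° − 134.77° = 17.74°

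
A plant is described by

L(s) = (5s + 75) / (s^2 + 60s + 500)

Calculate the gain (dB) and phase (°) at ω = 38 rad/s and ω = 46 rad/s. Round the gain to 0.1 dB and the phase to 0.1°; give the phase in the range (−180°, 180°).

Substitute s = j38:
Numerator: 5(j38) + 75 = 75 + j190
Denominator: (j38)^2 + 60(j38) + 500 = -944 + j2280
|N| = √(75² + 190²) ≈ 204.27, ∠N ≈ 68.46°
|D| = √(944² + 2280²) ≈ 2467.7, ∠D ≈ 112.49°
|L| = 204.27 / 2467.7 ≈ 0.082777
Gain = 20 log₁₀(0.082777) ≈ -21.64 dB
∠L = 68.46° − 112.49° = -44.03°

Substitute s = j46:
Numerator: 5(j46) + 75 = 75 + j230
Denominator: (j46)^2 + 60(j46) + 500 = -1616 + j2760
|N| = √(75² + 230²) ≈ 241.92, ∠N ≈ 71.94°
|D| = √(1616² + 2760²) ≈ 3198.3, ∠D ≈ 120.35°
|L| = 241.92 / 3198.3 ≈ 0.07564
Gain = 20 log₁₀(0.07564) ≈ -22.42 dB
∠L = 71.94° − 120.35° = -48.41°

ω = 38: -21.6 dB, -44.0°; ω = 46: -22.4 dB, -48.4°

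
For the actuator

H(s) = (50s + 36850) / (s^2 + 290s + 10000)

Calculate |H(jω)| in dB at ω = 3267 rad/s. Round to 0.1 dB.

-36.1 dB

Substitute s = j3267:
Numerator: 50(j3267) + 36850 = 36850 + j163350
Denominator: (j3267)^2 + 290(j3267) + 10000 = -10663289 + j947430
|N| = √(36850² + 163350²) ≈ 1.6745e+05, ∠N ≈ 77.29°
|D| = √(10663289² + 947430²) ≈ 1.0705e+07, ∠D ≈ 174.92°
|H| = 1.6745e+05 / 1.0705e+07 ≈ 0.015642
Gain = 20 log₁₀(0.015642) ≈ -36.11 dB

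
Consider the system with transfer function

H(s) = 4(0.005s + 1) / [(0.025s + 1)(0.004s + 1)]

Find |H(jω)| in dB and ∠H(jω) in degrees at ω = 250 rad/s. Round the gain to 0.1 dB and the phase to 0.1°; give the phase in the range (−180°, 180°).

-2.9 dB, -74.6°

At ω = 250 rad/s:
zero (1 + j250·0.005) = 1 + j1.25 → |·| ≈ 1.6008, ∠ ≈ 51.34°
pole (1 + j250·0.025) = 1 + j6.25 → |·| ≈ 6.3295, ∠ ≈ 80.91°
pole (1 + j250·0.004) = 1 + j1 → |·| ≈ 1.4142, ∠ ≈ 45.00°
|H| = 4 · 1.6008 / (6.3295 · 1.4142) ≈ 0.71535
Gain = 20 log₁₀(0.71535) ≈ -2.91 dB
∠H = (51.34°) − (80.91° + 45.00°) = -74.57°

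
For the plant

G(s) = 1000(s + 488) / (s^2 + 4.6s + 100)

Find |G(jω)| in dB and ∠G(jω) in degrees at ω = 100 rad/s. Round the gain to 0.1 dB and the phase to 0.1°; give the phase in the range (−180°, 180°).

At s = jω = j100:
zero (s+488): 488 + j100 → |·| = √(488²+100²) = √248144 ≈ 498.14, ∠ = arctan(100/488) ≈ 11.58°
quadratic: (j100)² + 4.6·j100 + 100 = -9900 + j460 → |·| ≈ 9910.7, ∠ ≈ 177.34°
|G| = 1000 · 498.14 / 9910.7 ≈ 50.263
Gain = 20 log₁₀(50.263) ≈ 34.02 dB
∠G = 11.58° − 177.34° = -165.76°

34.0 dB, -165.8°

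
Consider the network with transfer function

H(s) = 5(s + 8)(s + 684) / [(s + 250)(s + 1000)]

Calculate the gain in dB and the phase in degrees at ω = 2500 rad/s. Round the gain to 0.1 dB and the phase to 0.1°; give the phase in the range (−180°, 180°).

At s = jω = j2500:
zero (s+8): 8 + j2500 → |·| = √(8²+2500²) = √6250064 ≈ 2500, ∠ = arctan(2500/8) ≈ 89.82°
zero (s+684): 684 + j2500 → |·| = √(684²+2500²) = √6717856 ≈ 2591.9, ∠ = arctan(2500/684) ≈ 74.70°
pole (s+250): 250 + j2500 → |·| = √(250²+2500²) = √6312500 ≈ 2512.5, ∠ = arctan(2500/250) ≈ 84.29°
pole (s+1000): 1000 + j2500 → |·| = √(1000²+2500²) = √7250000 ≈ 2692.6, ∠ = arctan(2500/1000) ≈ 68.20°
|H| = 5 · 6.4798e+06 / 6.7652e+06 ≈ 4.7891
Gain = 20 log₁₀(4.7891) ≈ 13.61 dB
∠H = 164.52° − 152.49° = 12.03°

13.6 dB, 12.0°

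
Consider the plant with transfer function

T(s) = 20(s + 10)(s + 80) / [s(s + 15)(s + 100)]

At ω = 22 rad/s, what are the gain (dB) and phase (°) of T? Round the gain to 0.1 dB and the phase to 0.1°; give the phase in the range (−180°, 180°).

At s = jω = j22:
zero (s+10): 10 + j22 → |·| = √(10²+22²) = √584 ≈ 24.166, ∠ = arctan(22/10) ≈ 65.56°
zero (s+80): 80 + j22 → |·| = √(80²+22²) = √6884 ≈ 82.97, ∠ = arctan(22/80) ≈ 15.38°
pole (s+15): 15 + j22 → |·| = √(15²+22²) = √709 ≈ 26.627, ∠ = arctan(22/15) ≈ 55.71°
pole (s+100): 100 + j22 → |·| = √(100²+22²) = √10484 ≈ 102.39, ∠ = arctan(22/100) ≈ 12.41°
pole at origin: |s| = 22, ∠ = 90.00° (in denominator)
|T| = 20 · 2005.1 / 59979 ≈ 0.6686
Gain = 20 log₁₀(0.6686) ≈ -3.50 dB
∠T = 80.94° − 158.12° = -77.18°

-3.5 dB, -77.2°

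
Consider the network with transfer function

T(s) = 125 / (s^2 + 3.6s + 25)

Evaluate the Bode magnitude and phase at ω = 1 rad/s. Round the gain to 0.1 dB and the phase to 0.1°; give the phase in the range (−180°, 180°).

At s = jω = j1:
quadratic: (j1)² + 3.6·j1 + 25 = 24 + j3.6 → |·| ≈ 24.268, ∠ ≈ 8.53°
|T| = 125 / 24.268 ≈ 5.1508
Gain = 20 log₁₀(5.1508) ≈ 14.24 dB
∠T = 0.00° − 8.53° = -8.53°

14.2 dB, -8.5°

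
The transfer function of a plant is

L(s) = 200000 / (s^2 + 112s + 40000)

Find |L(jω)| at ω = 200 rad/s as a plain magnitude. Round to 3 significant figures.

At s = jω = j200:
quadratic: (j200)² + 112·j200 + 40000 = 0 + j22400 → |·| ≈ 22400, ∠ ≈ 90.00°
|L| = 200000 / 22400 ≈ 8.9286

8.93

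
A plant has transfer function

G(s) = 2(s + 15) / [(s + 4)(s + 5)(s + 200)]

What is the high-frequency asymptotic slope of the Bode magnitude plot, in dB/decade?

Each pole contributes −20 dB/decade at high frequency; each zero contributes +20 dB/decade.
Net: 1 zero(s) − 3 pole(s) → -40 dB/decade.

-40 dB/decade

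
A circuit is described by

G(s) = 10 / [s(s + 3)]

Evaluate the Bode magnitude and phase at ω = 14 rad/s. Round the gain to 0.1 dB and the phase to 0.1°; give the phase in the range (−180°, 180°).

At s = jω = j14:
pole (s+3): 3 + j14 → |·| = √(3²+14²) = √205 ≈ 14.318, ∠ = arctan(14/3) ≈ 77.91°
pole at origin: |s| = 14, ∠ = 90.00° (in denominator)
|G| = 10 / 200.45 ≈ 0.049888
Gain = 20 log₁₀(0.049888) ≈ -26.04 dB
∠G = 0.00° − 167.91° = -167.91°

-26.0 dB, -167.9°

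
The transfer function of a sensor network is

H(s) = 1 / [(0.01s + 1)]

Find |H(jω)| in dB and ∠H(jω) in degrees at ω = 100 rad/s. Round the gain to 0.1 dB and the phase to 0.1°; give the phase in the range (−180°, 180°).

-3.0 dB, -45.0°

At ω = 100 rad/s:
pole (1 + j100·0.01) = 1 + j1 → |·| ≈ 1.4142, ∠ ≈ 45.00°
|H| = 1 · 1 / (1.4142) ≈ 0.70711
Gain = 20 log₁₀(0.70711) ≈ -3.01 dB
∠H = (0°) − (45.00°) = -45.00°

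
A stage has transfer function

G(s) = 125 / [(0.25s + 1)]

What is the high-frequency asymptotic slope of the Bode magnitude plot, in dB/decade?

Each pole contributes −20 dB/decade at high frequency; each zero contributes +20 dB/decade.
Net: 0 zero(s) − 1 pole(s) → -20 dB/decade.

-20 dB/decade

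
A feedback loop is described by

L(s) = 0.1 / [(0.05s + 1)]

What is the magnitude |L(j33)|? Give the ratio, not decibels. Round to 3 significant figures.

0.0518

At ω = 33 rad/s:
pole (1 + j33·0.05) = 1 + j1.65 → |·| ≈ 1.9294, ∠ ≈ 58.78°
|L| = 0.1 · 1 / (1.9294) ≈ 0.05183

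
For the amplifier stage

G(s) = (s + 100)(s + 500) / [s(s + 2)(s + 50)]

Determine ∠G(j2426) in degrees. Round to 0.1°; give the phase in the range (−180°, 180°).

At s = jω = j2426:
zero (s+100): 100 + j2426 → |·| = √(100²+2426²) = √5895476 ≈ 2428.1, ∠ = arctan(2426/100) ≈ 87.64°
zero (s+500): 500 + j2426 → |·| = √(500²+2426²) = √6135476 ≈ 2477, ∠ = arctan(2426/500) ≈ 78.35°
pole (s+2): 2 + j2426 → |·| = √(2²+2426²) = √5885480 ≈ 2426, ∠ = arctan(2426/2) ≈ 89.95°
pole (s+50): 50 + j2426 → |·| = √(50²+2426²) = √5887976 ≈ 2426.5, ∠ = arctan(2426/50) ≈ 88.82°
pole at origin: |s| = 2426, ∠ = 90.00° (in denominator)
∠G = 165.99° − 268.77° = -102.78°

-102.8°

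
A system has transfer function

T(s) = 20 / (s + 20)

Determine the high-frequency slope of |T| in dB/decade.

Each pole contributes −20 dB/decade at high frequency; each zero contributes +20 dB/decade.
Net: 0 zero(s) − 1 pole(s) → -20 dB/decade.

-20 dB/decade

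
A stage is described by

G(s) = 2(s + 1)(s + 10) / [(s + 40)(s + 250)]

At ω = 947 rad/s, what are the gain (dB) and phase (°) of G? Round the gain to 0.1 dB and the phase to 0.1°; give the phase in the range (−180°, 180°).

At s = jω = j947:
zero (s+1): 1 + j947 → |·| = √(1²+947²) = √896810 ≈ 947, ∠ = arctan(947/1) ≈ 89.94°
zero (s+10): 10 + j947 → |·| = √(10²+947²) = √896909 ≈ 947.05, ∠ = arctan(947/10) ≈ 89.39°
pole (s+40): 40 + j947 → |·| = √(40²+947²) = √898409 ≈ 947.84, ∠ = arctan(947/40) ≈ 87.58°
pole (s+250): 250 + j947 → |·| = √(250²+947²) = √959309 ≈ 979.44, ∠ = arctan(947/250) ≈ 75.21°
|G| = 2 · 8.9686e+05 / 9.2835e+05 ≈ 1.9322
Gain = 20 log₁₀(1.9322) ≈ 5.72 dB
∠G = 179.33° − 162.79° = 16.54°

5.7 dB, 16.5°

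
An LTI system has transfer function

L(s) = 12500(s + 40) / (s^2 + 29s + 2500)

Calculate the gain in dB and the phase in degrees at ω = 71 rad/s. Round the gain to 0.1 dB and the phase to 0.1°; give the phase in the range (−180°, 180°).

At s = jω = j71:
zero (s+40): 40 + j71 → |·| = √(40²+71²) = √6641 ≈ 81.492, ∠ = arctan(71/40) ≈ 60.60°
quadratic: (j71)² + 29·j71 + 2500 = -2541 + j2059 → |·| ≈ 3270.5, ∠ ≈ 140.98°
|L| = 12500 · 81.492 / 3270.5 ≈ 311.47
Gain = 20 log₁₀(311.47) ≈ 49.87 dB
∠L = 60.60° − 140.98° = -80.38°

49.9 dB, -80.4°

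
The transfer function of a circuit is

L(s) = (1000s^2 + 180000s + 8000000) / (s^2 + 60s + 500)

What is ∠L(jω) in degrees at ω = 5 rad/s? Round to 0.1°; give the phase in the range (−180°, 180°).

Substitute s = j5:
Numerator: 1000(j5)^2 + 180000(j5) + 8000000 = 7975000 + j900000
Denominator: (j5)^2 + 60(j5) + 500 = 475 + j300
|N| = √(7975000² + 900000²) ≈ 8.0256e+06, ∠N ≈ 6.44°
|D| = √(475² + 300²) ≈ 561.81, ∠D ≈ 32.28°
∠L = 6.44° − 32.28° = -25.84°

-25.8°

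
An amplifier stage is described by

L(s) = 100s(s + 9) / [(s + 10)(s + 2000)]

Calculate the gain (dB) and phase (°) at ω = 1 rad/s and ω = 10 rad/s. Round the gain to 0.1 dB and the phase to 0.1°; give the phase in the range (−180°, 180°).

At s = jω = j1:
zero (s+9): 9 + j1 → |·| = √(9²+1²) = √82 ≈ 9.0554, ∠ = arctan(1/9) ≈ 6.34°
zero at origin: s = j1 → |·| = 1, ∠ = 90.00°
pole (s+10): 10 + j1 → |·| = √(10²+1²) = √101 ≈ 10.05, ∠ = arctan(1/10) ≈ 5.71°
pole (s+2000): 2000 + j1 → |·| = √(2000²+1²) = √4000001 ≈ 2000, ∠ = arctan(1/2000) ≈ 0.03°
|L| = 100 · 9.0554 / 20100 ≈ 0.045052
Gain = 20 log₁₀(0.045052) ≈ -26.93 dB
∠L = 96.34° − 5.74° = 90.60°

At s = jω = j10:
zero (s+9): 9 + j10 → |·| = √(9²+10²) = √181 ≈ 13.454, ∠ = arctan(10/9) ≈ 48.01°
zero at origin: s = j10 → |·| = 10, ∠ = 90.00°
pole (s+10): 10 + j10 → |·| = √(10²+10²) = √200 ≈ 14.142, ∠ = arctan(10/10) ≈ 45.00°
pole (s+2000): 2000 + j10 → |·| = √(2000²+10²) = √4000100 ≈ 2000, ∠ = arctan(10/2000) ≈ 0.29°
|L| = 100 · 134.54 / 28284 ≈ 0.47568
Gain = 20 log₁₀(0.47568) ≈ -6.45 dB
∠L = 138.01° − 45.29° = 92.72°

ω = 1: -26.9 dB, 90.6°; ω = 10: -6.5 dB, 92.7°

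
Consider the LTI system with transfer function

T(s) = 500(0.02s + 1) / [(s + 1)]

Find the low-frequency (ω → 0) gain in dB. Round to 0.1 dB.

54.0 dB

T(0) = 500 · 1 / 1 = 500
20 log₁₀(500) ≈ 53.98 dB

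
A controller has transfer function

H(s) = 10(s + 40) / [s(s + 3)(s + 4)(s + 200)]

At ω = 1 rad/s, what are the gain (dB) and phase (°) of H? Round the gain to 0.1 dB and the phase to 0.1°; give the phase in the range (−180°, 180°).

-16.3 dB, -121.3°

At s = jω = j1:
zero (s+40): 40 + j1 → |·| = √(40²+1²) = √1601 ≈ 40.012, ∠ = arctan(1/40) ≈ 1.43°
pole (s+3): 3 + j1 → |·| = √(3²+1²) = √10 ≈ 3.1623, ∠ = arctan(1/3) ≈ 18.43°
pole (s+4): 4 + j1 → |·| = √(4²+1²) = √17 ≈ 4.1231, ∠ = arctan(1/4) ≈ 14.04°
pole (s+200): 200 + j1 → |·| = √(200²+1²) = √40001 ≈ 200, ∠ = arctan(1/200) ≈ 0.29°
pole at origin: |s| = 1, ∠ = 90.00° (in denominator)
|H| = 10 · 40.012 / 2607.7 ≈ 0.15344
Gain = 20 log₁₀(0.15344) ≈ -16.28 dB
∠H = 1.43° − 122.76° = -121.33°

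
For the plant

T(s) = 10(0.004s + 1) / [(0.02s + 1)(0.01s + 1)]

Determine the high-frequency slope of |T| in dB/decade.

Each pole contributes −20 dB/decade at high frequency; each zero contributes +20 dB/decade.
Net: 1 zero(s) − 2 pole(s) → -20 dB/decade.

-20 dB/decade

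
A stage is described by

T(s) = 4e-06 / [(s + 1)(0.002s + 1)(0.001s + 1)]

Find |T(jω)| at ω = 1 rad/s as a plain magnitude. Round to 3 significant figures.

2.83e-06

At ω = 1 rad/s:
pole (1 + j1·1) = 1 + j1 → |·| ≈ 1.4142, ∠ ≈ 45.00°
pole (1 + j1·0.002) = 1 + j0.002 → |·| ≈ 1, ∠ ≈ 0.11°
pole (1 + j1·0.001) = 1 + j0.001 → |·| ≈ 1, ∠ ≈ 0.06°
|T| = 4e-06 · 1 / (1.4142 · 1 · 1) ≈ 2.8285e-06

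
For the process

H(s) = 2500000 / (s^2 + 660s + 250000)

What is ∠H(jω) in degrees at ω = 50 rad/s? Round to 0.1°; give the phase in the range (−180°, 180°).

-7.6°

At s = jω = j50:
quadratic: (j50)² + 660·j50 + 250000 = 247500 + j33000 → |·| ≈ 2.4969e+05, ∠ ≈ 7.59°
∠H = 0.00° − 7.59° = -7.59°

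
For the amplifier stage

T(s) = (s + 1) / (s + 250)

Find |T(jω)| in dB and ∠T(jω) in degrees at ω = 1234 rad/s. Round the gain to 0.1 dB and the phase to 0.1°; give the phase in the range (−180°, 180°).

-0.2 dB, 11.4°

At s = jω = j1234:
zero (s+1): 1 + j1234 → |·| = √(1²+1234²) = √1522757 ≈ 1234, ∠ = arctan(1234/1) ≈ 89.95°
pole (s+250): 250 + j1234 → |·| = √(250²+1234²) = √1585256 ≈ 1259.1, ∠ = arctan(1234/250) ≈ 78.55°
|T| = 1 · 1234 / 1259.1 ≈ 0.98007
Gain = 20 log₁₀(0.98007) ≈ -0.17 dB
∠T = 89.95° − 78.55° = 11.40°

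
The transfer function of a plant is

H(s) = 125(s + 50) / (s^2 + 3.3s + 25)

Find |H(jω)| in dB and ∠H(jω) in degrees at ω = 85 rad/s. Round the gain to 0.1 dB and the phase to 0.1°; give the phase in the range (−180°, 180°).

4.7 dB, -118.2°

At s = jω = j85:
zero (s+50): 50 + j85 → |·| = √(50²+85²) = √9725 ≈ 98.615, ∠ = arctan(85/50) ≈ 59.53°
quadratic: (j85)² + 3.3·j85 + 25 = -7200 + j280.5 → |·| ≈ 7205.5, ∠ ≈ 177.77°
|H| = 125 · 98.615 / 7205.5 ≈ 1.7108
Gain = 20 log₁₀(1.7108) ≈ 4.66 dB
∠H = 59.53° − 177.77° = -118.24°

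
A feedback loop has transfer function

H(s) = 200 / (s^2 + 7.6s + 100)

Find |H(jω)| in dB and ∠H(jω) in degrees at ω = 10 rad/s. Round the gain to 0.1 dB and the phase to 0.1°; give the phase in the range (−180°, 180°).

8.4 dB, -90.0°

At s = jω = j10:
quadratic: (j10)² + 7.6·j10 + 100 = 0 + j76 → |·| ≈ 76, ∠ ≈ 90.00°
|H| = 200 / 76 ≈ 2.6316
Gain = 20 log₁₀(2.6316) ≈ 8.40 dB
∠H = 0.00° − 90.00° = -90.00°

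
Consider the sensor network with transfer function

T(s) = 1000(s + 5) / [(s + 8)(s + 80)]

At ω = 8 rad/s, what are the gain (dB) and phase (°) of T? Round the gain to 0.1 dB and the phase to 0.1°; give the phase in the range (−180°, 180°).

20.3 dB, 7.3°

At s = jω = j8:
zero (s+5): 5 + j8 → |·| = √(5²+8²) = √89 ≈ 9.434, ∠ = arctan(8/5) ≈ 57.99°
pole (s+8): 8 + j8 → |·| = √(8²+8²) = √128 ≈ 11.314, ∠ = arctan(8/8) ≈ 45.00°
pole (s+80): 80 + j8 → |·| = √(80²+8²) = √6464 ≈ 80.399, ∠ = arctan(8/80) ≈ 5.71°
|T| = 1000 · 9.434 / 909.63 ≈ 10.371
Gain = 20 log₁₀(10.371) ≈ 20.32 dB
∠T = 57.99° − 50.71° = 7.28°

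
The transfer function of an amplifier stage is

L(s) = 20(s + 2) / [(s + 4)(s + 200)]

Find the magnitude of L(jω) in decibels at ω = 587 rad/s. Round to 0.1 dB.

-29.8 dB

At s = jω = j587:
zero (s+2): 2 + j587 → |·| = √(2²+587²) = √344573 ≈ 587, ∠ = arctan(587/2) ≈ 89.80°
pole (s+4): 4 + j587 → |·| = √(4²+587²) = √344585 ≈ 587.01, ∠ = arctan(587/4) ≈ 89.61°
pole (s+200): 200 + j587 → |·| = √(200²+587²) = √384569 ≈ 620.14, ∠ = arctan(587/200) ≈ 71.19°
|L| = 20 · 587 / 3.6403e+05 ≈ 0.03225
Gain = 20 log₁₀(0.03225) ≈ -29.83 dB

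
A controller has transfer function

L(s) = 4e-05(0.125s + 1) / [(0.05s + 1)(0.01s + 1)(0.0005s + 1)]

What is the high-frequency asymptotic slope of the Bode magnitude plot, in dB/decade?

-40 dB/decade

Each pole contributes −20 dB/decade at high frequency; each zero contributes +20 dB/decade.
Net: 1 zero(s) − 3 pole(s) → -40 dB/decade.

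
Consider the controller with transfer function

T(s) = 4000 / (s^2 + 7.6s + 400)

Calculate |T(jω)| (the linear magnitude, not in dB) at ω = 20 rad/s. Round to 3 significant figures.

26.3

At s = jω = j20:
quadratic: (j20)² + 7.6·j20 + 400 = 0 + j152 → |·| ≈ 152, ∠ ≈ 90.00°
|T| = 4000 / 152 ≈ 26.316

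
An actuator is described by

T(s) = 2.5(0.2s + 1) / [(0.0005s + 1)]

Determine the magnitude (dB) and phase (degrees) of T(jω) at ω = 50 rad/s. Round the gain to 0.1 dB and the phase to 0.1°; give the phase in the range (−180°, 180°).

At ω = 50 rad/s:
zero (1 + j50·0.2) = 1 + j10 → |·| ≈ 10.05, ∠ ≈ 84.29°
pole (1 + j50·0.0005) = 1 + j0.025 → |·| ≈ 1.0003, ∠ ≈ 1.43°
|T| = 2.5 · 10.05 / (1.0003) ≈ 25.117
Gain = 20 log₁₀(25.117) ≈ 28.00 dB
∠T = (84.29°) − (1.43°) = 82.86°

28.0 dB, 82.9°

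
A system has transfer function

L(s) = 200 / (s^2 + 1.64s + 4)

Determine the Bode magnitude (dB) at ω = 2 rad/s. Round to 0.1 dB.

At s = jω = j2:
quadratic: (j2)² + 1.64·j2 + 4 = 0 + j3.28 → |·| ≈ 3.28, ∠ ≈ 90.00°
|L| = 200 / 3.28 ≈ 60.976
Gain = 20 log₁₀(60.976) ≈ 35.70 dB

35.7 dB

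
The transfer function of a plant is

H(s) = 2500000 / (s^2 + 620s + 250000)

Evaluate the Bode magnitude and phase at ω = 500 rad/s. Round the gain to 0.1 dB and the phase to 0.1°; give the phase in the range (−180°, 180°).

At s = jω = j500:
quadratic: (j500)² + 620·j500 + 250000 = 0 + j310000 → |·| ≈ 3.1e+05, ∠ ≈ 90.00°
|H| = 2500000 / 3.1e+05 ≈ 8.0645
Gain = 20 log₁₀(8.0645) ≈ 18.13 dB
∠H = 0.00° − 90.00° = -90.00°

18.1 dB, -90.0°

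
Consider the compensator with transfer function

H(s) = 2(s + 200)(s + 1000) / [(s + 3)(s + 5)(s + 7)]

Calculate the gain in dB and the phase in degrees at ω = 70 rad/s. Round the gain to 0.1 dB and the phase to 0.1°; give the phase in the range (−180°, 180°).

At s = jω = j70:
zero (s+200): 200 + j70 → |·| = √(200²+70²) = √44900 ≈ 211.9, ∠ = arctan(70/200) ≈ 19.29°
zero (s+1000): 1000 + j70 → |·| = √(1000²+70²) = √1004900 ≈ 1002.4, ∠ = arctan(70/1000) ≈ 4.00°
pole (s+3): 3 + j70 → |·| = √(3²+70²) = √4909 ≈ 70.064, ∠ = arctan(70/3) ≈ 87.55°
pole (s+5): 5 + j70 → |·| = √(5²+70²) = √4925 ≈ 70.178, ∠ = arctan(70/5) ≈ 85.91°
pole (s+7): 7 + j70 → |·| = √(7²+70²) = √4949 ≈ 70.349, ∠ = arctan(70/7) ≈ 84.29°
|H| = 2 · 2.1241e+05 / 3.459e+05 ≈ 1.2282
Gain = 20 log₁₀(1.2282) ≈ 1.79 dB
∠H = 23.29° − 257.75° = -234.46° ≡ 125.54° (principal value)

1.8 dB, 125.5°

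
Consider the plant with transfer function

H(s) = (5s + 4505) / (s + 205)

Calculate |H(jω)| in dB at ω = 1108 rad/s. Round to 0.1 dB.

Substitute s = j1108:
Numerator: 5(j1108) + 4505 = 4505 + j5540
Denominator: (j1108) + 205 = 205 + j1108
|N| = √(4505² + 5540²) ≈ 7140.5, ∠N ≈ 50.88°
|D| = √(205² + 1108²) ≈ 1126.8, ∠D ≈ 79.52°
|H| = 7140.5 / 1126.8 ≈ 6.337
Gain = 20 log₁₀(6.337) ≈ 16.04 dB

16.0 dB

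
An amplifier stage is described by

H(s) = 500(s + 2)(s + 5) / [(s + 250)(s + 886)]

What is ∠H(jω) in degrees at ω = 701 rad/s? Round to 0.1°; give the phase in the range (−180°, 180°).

70.7°

At s = jω = j701:
zero (s+2): 2 + j701 → |·| = √(2²+701²) = √491405 ≈ 701, ∠ = arctan(701/2) ≈ 89.84°
zero (s+5): 5 + j701 → |·| = √(5²+701²) = √491426 ≈ 701.02, ∠ = arctan(701/5) ≈ 89.59°
pole (s+250): 250 + j701 → |·| = √(250²+701²) = √553901 ≈ 744.25, ∠ = arctan(701/250) ≈ 70.37°
pole (s+886): 886 + j701 → |·| = √(886²+701²) = √1276397 ≈ 1129.8, ∠ = arctan(701/886) ≈ 38.35°
∠H = 179.43° − 108.72° = 70.71°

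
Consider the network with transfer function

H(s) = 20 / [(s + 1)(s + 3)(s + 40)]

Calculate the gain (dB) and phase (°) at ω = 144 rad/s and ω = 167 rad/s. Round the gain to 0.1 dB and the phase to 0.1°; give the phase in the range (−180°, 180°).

At s = jω = j144:
pole (s+1): 1 + j144 → |·| = √(1²+144²) = √20737 ≈ 144, ∠ = arctan(144/1) ≈ 89.60°
pole (s+3): 3 + j144 → |·| = √(3²+144²) = √20745 ≈ 144.03, ∠ = arctan(144/3) ≈ 88.81°
pole (s+40): 40 + j144 → |·| = √(40²+144²) = √22336 ≈ 149.45, ∠ = arctan(144/40) ≈ 74.48°
|H| = 20 / 3.0996e+06 ≈ 6.4524e-06
Gain = 20 log₁₀(6.4524e-06) ≈ -103.81 dB
∠H = 0.00° − 252.89° = -252.89° ≡ 107.11° (principal value)

At s = jω = j167:
pole (s+1): 1 + j167 → |·| = √(1²+167²) = √27890 ≈ 167, ∠ = arctan(167/1) ≈ 89.66°
pole (s+3): 3 + j167 → |·| = √(3²+167²) = √27898 ≈ 167.03, ∠ = arctan(167/3) ≈ 88.97°
pole (s+40): 40 + j167 → |·| = √(40²+167²) = √29489 ≈ 171.72, ∠ = arctan(167/40) ≈ 76.53°
|H| = 20 / 4.79e+06 ≈ 4.1754e-06
Gain = 20 log₁₀(4.1754e-06) ≈ -107.59 dB
∠H = 0.00° − 255.16° = -255.16° ≡ 104.84° (principal value)

ω = 144: -103.8 dB, 107.1°; ω = 167: -107.6 dB, 104.8°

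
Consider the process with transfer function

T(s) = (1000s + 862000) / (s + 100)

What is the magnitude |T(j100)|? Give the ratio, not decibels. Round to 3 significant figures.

Substitute s = j100:
Numerator: 1000(j100) + 862000 = 862000 + j100000
Denominator: (j100) + 100 = 100 + j100
|N| = √(862000² + 100000²) ≈ 8.6778e+05, ∠N ≈ 6.62°
|D| = √(100² + 100²) ≈ 141.42, ∠D ≈ 45.00°
|T| = 8.6778e+05 / 141.42 ≈ 6136.2

6.14e+03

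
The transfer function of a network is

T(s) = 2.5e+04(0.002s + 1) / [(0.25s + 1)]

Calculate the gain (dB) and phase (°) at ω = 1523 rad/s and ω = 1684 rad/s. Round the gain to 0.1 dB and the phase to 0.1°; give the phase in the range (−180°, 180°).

ω = 1523: 46.5 dB, -18.0°; ω = 1684: 46.4 dB, -16.4°

At ω = 1523 rad/s:
zero (1 + j1523·0.002) = 1 + j3.046 → |·| ≈ 3.206, ∠ ≈ 71.83°
pole (1 + j1523·0.25) = 1 + j380.75 → |·| ≈ 380.75, ∠ ≈ 89.85°
|T| = 2.5e+04 · 3.206 / (380.75) ≈ 210.51
Gain = 20 log₁₀(210.51) ≈ 46.47 dB
∠T = (71.83°) − (89.85°) = -18.02°

At ω = 1684 rad/s:
zero (1 + j1684·0.002) = 1 + j3.368 → |·| ≈ 3.5133, ∠ ≈ 73.46°
pole (1 + j1684·0.25) = 1 + j421 → |·| ≈ 421, ∠ ≈ 89.86°
|T| = 2.5e+04 · 3.5133 / (421) ≈ 208.63
Gain = 20 log₁₀(208.63) ≈ 46.39 dB
∠T = (73.46°) − (89.86°) = -16.40°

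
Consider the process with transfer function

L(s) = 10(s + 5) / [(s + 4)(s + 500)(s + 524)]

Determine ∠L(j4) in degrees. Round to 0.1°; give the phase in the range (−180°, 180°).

-7.2°

At s = jω = j4:
zero (s+5): 5 + j4 → |·| = √(5²+4²) = √41 ≈ 6.4031, ∠ = arctan(4/5) ≈ 38.66°
pole (s+4): 4 + j4 → |·| = √(4²+4²) = √32 ≈ 5.6569, ∠ = arctan(4/4) ≈ 45.00°
pole (s+500): 500 + j4 → |·| = √(500²+4²) = √250016 ≈ 500.02, ∠ = arctan(4/500) ≈ 0.46°
pole (s+524): 524 + j4 → |·| = √(524²+4²) = √274592 ≈ 524.02, ∠ = arctan(4/524) ≈ 0.44°
∠L = 38.66° − 45.90° = -7.24°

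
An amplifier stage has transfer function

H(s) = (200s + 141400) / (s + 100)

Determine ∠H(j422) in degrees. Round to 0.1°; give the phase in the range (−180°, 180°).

-45.8°

Substitute s = j422:
Numerator: 200(j422) + 141400 = 141400 + j84400
Denominator: (j422) + 100 = 100 + j422
|N| = √(141400² + 84400²) ≈ 1.6467e+05, ∠N ≈ 30.83°
|D| = √(100² + 422²) ≈ 433.69, ∠D ≈ 76.67°
∠H = 30.83° − 76.67° = -45.84°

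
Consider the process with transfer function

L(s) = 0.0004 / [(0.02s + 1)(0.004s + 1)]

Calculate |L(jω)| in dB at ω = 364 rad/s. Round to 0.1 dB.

-90.2 dB

At ω = 364 rad/s:
pole (1 + j364·0.02) = 1 + j7.28 → |·| ≈ 7.3484, ∠ ≈ 82.18°
pole (1 + j364·0.004) = 1 + j1.456 → |·| ≈ 1.7663, ∠ ≈ 55.52°
|L| = 0.0004 · 1 / (7.3484 · 1.7663) ≈ 3.0818e-05
Gain = 20 log₁₀(3.0818e-05) ≈ -90.22 dB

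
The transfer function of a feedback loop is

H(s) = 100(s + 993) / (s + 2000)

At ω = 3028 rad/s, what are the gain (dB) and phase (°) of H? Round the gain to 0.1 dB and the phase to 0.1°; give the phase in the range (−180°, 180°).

At s = jω = j3028:
zero (s+993): 993 + j3028 → |·| = √(993²+3028²) = √10154833 ≈ 3186.7, ∠ = arctan(3028/993) ≈ 71.84°
pole (s+2000): 2000 + j3028 → |·| = √(2000²+3028²) = √13168784 ≈ 3628.9, ∠ = arctan(3028/2000) ≈ 56.56°
|H| = 100 · 3186.7 / 3628.9 ≈ 87.814
Gain = 20 log₁₀(87.814) ≈ 38.87 dB
∠H = 71.84° − 56.56° = 15.28°

38.9 dB, 15.3°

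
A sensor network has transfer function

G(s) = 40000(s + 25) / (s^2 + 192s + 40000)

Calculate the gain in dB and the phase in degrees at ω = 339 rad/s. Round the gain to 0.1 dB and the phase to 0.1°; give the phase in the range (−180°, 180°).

At s = jω = j339:
zero (s+25): 25 + j339 → |·| = √(25²+339²) = √115546 ≈ 339.92, ∠ = arctan(339/25) ≈ 85.78°
quadratic: (j339)² + 192·j339 + 40000 = -74921 + j65088 → |·| ≈ 99245, ∠ ≈ 139.02°
|G| = 40000 · 339.92 / 99245 ≈ 137
Gain = 20 log₁₀(137) ≈ 42.73 dB
∠G = 85.78° − 139.02° = -53.24°

42.7 dB, -53.2°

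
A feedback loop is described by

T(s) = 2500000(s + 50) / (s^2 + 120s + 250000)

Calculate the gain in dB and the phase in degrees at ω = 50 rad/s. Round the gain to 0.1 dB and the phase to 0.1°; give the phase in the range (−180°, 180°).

57.1 dB, 43.6°

At s = jω = j50:
zero (s+50): 50 + j50 → |·| = √(50²+50²) = √5000 ≈ 70.711, ∠ = arctan(50/50) ≈ 45.00°
quadratic: (j50)² + 120·j50 + 250000 = 247500 + j6000 → |·| ≈ 2.4757e+05, ∠ ≈ 1.39°
|T| = 2500000 · 70.711 / 2.4757e+05 ≈ 714.05
Gain = 20 log₁₀(714.05) ≈ 57.07 dB
∠T = 45.00° − 1.39° = 43.61°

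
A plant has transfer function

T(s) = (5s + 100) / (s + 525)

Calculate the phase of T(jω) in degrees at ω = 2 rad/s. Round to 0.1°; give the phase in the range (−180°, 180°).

Substitute s = j2:
Numerator: 5(j2) + 100 = 100 + j10
Denominator: (j2) + 525 = 525 + j2
|N| = √(100² + 10²) ≈ 100.5, ∠N ≈ 5.71°
|D| = √(525² + 2²) ≈ 525, ∠D ≈ 0.22°
∠T = 5.71° − 0.22° = 5.49°

5.5°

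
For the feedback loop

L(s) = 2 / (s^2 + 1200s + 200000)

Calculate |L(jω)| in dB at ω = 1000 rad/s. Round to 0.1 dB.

Substitute s = j1000:
Numerator: 2 = 2 + j0
Denominator: (j1000)^2 + 1200(j1000) + 200000 = -800000 + j1200000
|N| = √(2² + 0²) ≈ 2, ∠N ≈ 0.00°
|D| = √(800000² + 1200000²) ≈ 1.4422e+06, ∠D ≈ 123.69°
|L| = 2 / 1.4422e+06 ≈ 1.3868e-06
Gain = 20 log₁₀(1.3868e-06) ≈ -117.16 dB

-117.2 dB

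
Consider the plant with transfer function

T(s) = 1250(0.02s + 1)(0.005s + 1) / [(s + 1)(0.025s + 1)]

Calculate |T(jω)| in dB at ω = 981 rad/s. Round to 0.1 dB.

14.2 dB

At ω = 981 rad/s:
zero (1 + j981·0.02) = 1 + j19.62 → |·| ≈ 19.645, ∠ ≈ 87.08°
zero (1 + j981·0.005) = 1 + j4.905 → |·| ≈ 5.0059, ∠ ≈ 78.48°
pole (1 + j981·1) = 1 + j981 → |·| ≈ 981, ∠ ≈ 89.94°
pole (1 + j981·0.025) = 1 + j24.525 → |·| ≈ 24.545, ∠ ≈ 87.67°
|T| = 1250 · 19.645 · 5.0059 / (981 · 24.545) ≈ 5.1052
Gain = 20 log₁₀(5.1052) ≈ 14.16 dB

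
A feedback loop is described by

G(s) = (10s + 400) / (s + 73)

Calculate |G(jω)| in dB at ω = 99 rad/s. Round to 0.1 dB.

18.8 dB

Substitute s = j99:
Numerator: 10(j99) + 400 = 400 + j990
Denominator: (j99) + 73 = 73 + j99
|N| = √(400² + 990²) ≈ 1067.8, ∠N ≈ 68.00°
|D| = √(73² + 99²) ≈ 123, ∠D ≈ 53.60°
|G| = 1067.8 / 123 ≈ 8.6813
Gain = 20 log₁₀(8.6813) ≈ 18.77 dB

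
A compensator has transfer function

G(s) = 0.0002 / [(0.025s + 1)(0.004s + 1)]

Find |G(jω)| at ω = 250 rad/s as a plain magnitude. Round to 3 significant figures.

2.23e-05

At ω = 250 rad/s:
pole (1 + j250·0.025) = 1 + j6.25 → |·| ≈ 6.3295, ∠ ≈ 80.91°
pole (1 + j250·0.004) = 1 + j1 → |·| ≈ 1.4142, ∠ ≈ 45.00°
|G| = 0.0002 · 1 / (6.3295 · 1.4142) ≈ 2.2343e-05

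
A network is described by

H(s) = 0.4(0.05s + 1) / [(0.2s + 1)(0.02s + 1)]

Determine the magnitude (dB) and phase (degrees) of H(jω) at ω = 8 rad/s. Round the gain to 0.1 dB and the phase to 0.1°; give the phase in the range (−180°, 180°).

-12.9 dB, -45.3°

At ω = 8 rad/s:
zero (1 + j8·0.05) = 1 + j0.4 → |·| ≈ 1.077, ∠ ≈ 21.80°
pole (1 + j8·0.2) = 1 + j1.6 → |·| ≈ 1.8868, ∠ ≈ 57.99°
pole (1 + j8·0.02) = 1 + j0.16 → |·| ≈ 1.0127, ∠ ≈ 9.09°
|H| = 0.4 · 1.077 / (1.8868 · 1.0127) ≈ 0.22546
Gain = 20 log₁₀(0.22546) ≈ -12.94 dB
∠H = (21.80°) − (57.99° + 9.09°) = -45.28°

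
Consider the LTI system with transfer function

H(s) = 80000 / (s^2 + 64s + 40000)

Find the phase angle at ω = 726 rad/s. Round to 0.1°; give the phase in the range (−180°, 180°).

-174.6°

At s = jω = j726:
quadratic: (j726)² + 64·j726 + 40000 = -487076 + j46464 → |·| ≈ 4.8929e+05, ∠ ≈ 174.55°
∠H = 0.00° − 174.55° = -174.55°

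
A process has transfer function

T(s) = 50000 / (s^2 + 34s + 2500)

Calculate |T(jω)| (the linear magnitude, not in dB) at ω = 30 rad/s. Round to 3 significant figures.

At s = jω = j30:
quadratic: (j30)² + 34·j30 + 2500 = 1600 + j1020 → |·| ≈ 1897.5, ∠ ≈ 32.52°
|T| = 50000 / 1897.5 ≈ 26.35

26.4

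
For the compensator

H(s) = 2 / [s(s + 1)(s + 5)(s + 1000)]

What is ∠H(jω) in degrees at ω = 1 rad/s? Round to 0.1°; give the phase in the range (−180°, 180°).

At s = jω = j1:
pole (s+1): 1 + j1 → |·| = √(1²+1²) = √2 ≈ 1.4142, ∠ = arctan(1/1) ≈ 45.00°
pole (s+5): 5 + j1 → |·| = √(5²+1²) = √26 ≈ 5.099, ∠ = arctan(1/5) ≈ 11.31°
pole (s+1000): 1000 + j1 → |·| = √(1000²+1²) = √1000001 ≈ 1000, ∠ = arctan(1/1000) ≈ 0.06°
pole at origin: |s| = 1, ∠ = 90.00° (in denominator)
∠H = 0.00° − 146.37° = -146.37°

-146.4°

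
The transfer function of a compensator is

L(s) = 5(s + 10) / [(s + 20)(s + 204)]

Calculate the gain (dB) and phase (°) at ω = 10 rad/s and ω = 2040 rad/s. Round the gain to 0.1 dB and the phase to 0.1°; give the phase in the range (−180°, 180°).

At s = jω = j10:
zero (s+10): 10 + j10 → |·| = √(10²+10²) = √200 ≈ 14.142, ∠ = arctan(10/10) ≈ 45.00°
pole (s+20): 20 + j10 → |·| = √(20²+10²) = √500 ≈ 22.361, ∠ = arctan(10/20) ≈ 26.57°
pole (s+204): 204 + j10 → |·| = √(204²+10²) = √41716 ≈ 204.24, ∠ = arctan(10/204) ≈ 2.81°
|L| = 5 · 14.142 / 4567 ≈ 0.015483
Gain = 20 log₁₀(0.015483) ≈ -36.20 dB
∠L = 45.00° − 29.38° = 15.62°

At s = jω = j2040:
zero (s+10): 10 + j2040 → |·| = √(10²+2040²) = √4161700 ≈ 2040, ∠ = arctan(2040/10) ≈ 89.72°
pole (s+20): 20 + j2040 → |·| = √(20²+2040²) = √4162000 ≈ 2040.1, ∠ = arctan(2040/20) ≈ 89.44°
pole (s+204): 204 + j2040 → |·| = √(204²+2040²) = √4203216 ≈ 2050.2, ∠ = arctan(2040/204) ≈ 84.29°
|L| = 5 · 2040 / 4.1826e+06 ≈ 0.0024387
Gain = 20 log₁₀(0.0024387) ≈ -52.26 dB
∠L = 89.72° − 173.73° = -84.01°

ω = 10: -36.2 dB, 15.6°; ω = 2040: -52.3 dB, -84.0°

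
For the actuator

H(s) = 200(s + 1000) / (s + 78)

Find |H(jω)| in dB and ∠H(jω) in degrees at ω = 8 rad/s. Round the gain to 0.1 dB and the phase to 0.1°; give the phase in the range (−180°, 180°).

68.1 dB, -5.4°

At s = jω = j8:
zero (s+1000): 1000 + j8 → |·| = √(1000²+8²) = √1000064 ≈ 1000, ∠ = arctan(8/1000) ≈ 0.46°
pole (s+78): 78 + j8 → |·| = √(78²+8²) = √6148 ≈ 78.409, ∠ = arctan(8/78) ≈ 5.86°
|H| = 200 · 1000 / 78.409 ≈ 2550.7
Gain = 20 log₁₀(2550.7) ≈ 68.13 dB
∠H = 0.46° − 5.86° = -5.40°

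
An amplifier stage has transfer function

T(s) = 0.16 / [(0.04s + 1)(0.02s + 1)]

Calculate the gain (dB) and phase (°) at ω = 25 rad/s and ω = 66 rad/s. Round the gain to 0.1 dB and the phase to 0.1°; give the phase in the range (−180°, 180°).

ω = 25: -19.9 dB, -71.6°; ω = 66: -29.3 dB, -122.1°

At ω = 25 rad/s:
pole (1 + j25·0.04) = 1 + j1 → |·| ≈ 1.4142, ∠ ≈ 45.00°
pole (1 + j25·0.02) = 1 + j0.5 → |·| ≈ 1.118, ∠ ≈ 26.57°
|T| = 0.16 · 1 / (1.4142 · 1.118) ≈ 0.1012
Gain = 20 log₁₀(0.1012) ≈ -19.90 dB
∠T = (0°) − (45.00° + 26.57°) = -71.57°

At ω = 66 rad/s:
pole (1 + j66·0.04) = 1 + j2.64 → |·| ≈ 2.823, ∠ ≈ 69.25°
pole (1 + j66·0.02) = 1 + j1.32 → |·| ≈ 1.656, ∠ ≈ 52.85°
|T| = 0.16 · 1 / (2.823 · 1.656) ≈ 0.034225
Gain = 20 log₁₀(0.034225) ≈ -29.31 dB
∠T = (0°) − (69.25° + 52.85°) = -122.10°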